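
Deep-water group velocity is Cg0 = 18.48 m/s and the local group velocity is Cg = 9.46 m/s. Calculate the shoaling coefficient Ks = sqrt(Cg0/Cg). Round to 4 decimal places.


Ks = sqrt(Cg0 / Cg)
Ks = sqrt(18.48 / 9.46)
Ks = sqrt(1.9535)
Ks = 1.3977

1.3977


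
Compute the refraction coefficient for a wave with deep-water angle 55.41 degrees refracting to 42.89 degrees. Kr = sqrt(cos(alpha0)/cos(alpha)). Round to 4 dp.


Kr = sqrt(cos(alpha0) / cos(alpha))
cos(55.41) = 0.567700
cos(42.89) = 0.732662
Kr = sqrt(0.567700 / 0.732662)
Kr = sqrt(0.774846)
Kr = 0.8803

0.8803


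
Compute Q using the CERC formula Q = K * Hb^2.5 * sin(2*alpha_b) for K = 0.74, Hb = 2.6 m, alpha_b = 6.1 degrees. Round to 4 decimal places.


Q = K * Hb^2.5 * sin(2 * alpha_b)
Hb^2.5 = 2.6^2.5 = 10.900172
sin(2 * 6.1) = sin(12.2) = 0.211325
Q = 0.74 * 10.900172 * 0.211325
Q = 1.7046 m^3/s

1.7046


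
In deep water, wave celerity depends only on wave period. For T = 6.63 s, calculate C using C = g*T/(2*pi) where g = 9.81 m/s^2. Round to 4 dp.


We use the deep-water celerity formula:
C = g * T / (2 * pi)
C = 9.81 * 6.63 / (2 * 3.14159...)
C = 65.040300 / 6.283185
C = 10.3515 m/s

10.3515


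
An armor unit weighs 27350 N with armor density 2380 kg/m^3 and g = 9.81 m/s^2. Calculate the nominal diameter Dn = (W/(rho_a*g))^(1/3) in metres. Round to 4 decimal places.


V = W / (rho_a * g)
V = 27350 / (2380 * 9.81)
V = 27350 / 23347.80
V = 1.171417 m^3
Dn = V^(1/3) = 1.171417^(1/3)
Dn = 1.0542 m

1.0542


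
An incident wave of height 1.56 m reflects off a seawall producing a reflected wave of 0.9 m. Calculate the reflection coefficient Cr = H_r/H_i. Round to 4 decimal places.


Cr = H_r / H_i
Cr = 0.9 / 1.56
Cr = 0.5769

0.5769


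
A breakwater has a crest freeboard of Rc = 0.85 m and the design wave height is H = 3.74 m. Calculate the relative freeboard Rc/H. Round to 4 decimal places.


Relative freeboard = Rc / H
= 0.85 / 3.74
= 0.2273

0.2273


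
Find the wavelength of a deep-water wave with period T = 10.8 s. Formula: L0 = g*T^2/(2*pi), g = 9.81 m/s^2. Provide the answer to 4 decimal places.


L0 = g * T^2 / (2 * pi)
L0 = 9.81 * 10.8^2 / (2 * pi)
L0 = 9.81 * 116.6400 / 6.28319
L0 = 1144.2384 / 6.28319
L0 = 182.1112 m

182.1112


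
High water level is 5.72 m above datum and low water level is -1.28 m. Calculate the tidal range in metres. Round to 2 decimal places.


Tidal range = High water - Low water
Tidal range = 5.72 - (-1.28)
Tidal range = 7.00 m

7.00


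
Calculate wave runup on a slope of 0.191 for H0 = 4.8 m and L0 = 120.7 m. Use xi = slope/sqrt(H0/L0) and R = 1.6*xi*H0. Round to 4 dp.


xi = slope / sqrt(H0/L0)
H0/L0 = 4.8/120.7 = 0.039768
sqrt(0.039768) = 0.199419
xi = 0.191 / 0.199419 = 0.957781
R = 1.6 * xi * H0 = 1.6 * 0.957781 * 4.8
R = 7.3558 m

7.3558


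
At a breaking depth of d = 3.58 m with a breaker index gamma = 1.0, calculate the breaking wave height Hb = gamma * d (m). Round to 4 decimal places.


Hb = gamma * d
Hb = 1.0 * 3.58
Hb = 3.5800 m

3.5800


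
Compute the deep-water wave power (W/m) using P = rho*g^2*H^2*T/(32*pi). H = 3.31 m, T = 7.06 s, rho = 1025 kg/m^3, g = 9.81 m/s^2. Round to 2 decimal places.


P = rho * g^2 * H^2 * T / (32 * pi)
P = 1025 * 9.81^2 * 3.31^2 * 7.06 / (32 * pi)
P = 1025 * 96.2361 * 10.9561 * 7.06 / 100.53096
P = 75896.67 W/m

75896.67


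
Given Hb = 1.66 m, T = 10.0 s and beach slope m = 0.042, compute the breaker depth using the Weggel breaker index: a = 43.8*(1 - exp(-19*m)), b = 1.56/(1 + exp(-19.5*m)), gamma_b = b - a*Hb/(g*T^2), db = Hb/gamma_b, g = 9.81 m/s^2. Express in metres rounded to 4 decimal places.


a = 43.8 * (1 - exp(-19 * m))
exp(-19 * 0.042) = exp(-0.7980) = 0.450229
a = 43.8 * (1 - 0.450229) = 24.079991
b = 1.56 / (1 + exp(-19.5 * m))
exp(-19.5 * 0.042) = exp(-0.8190) = 0.440872
b = 1.56 / (1 + 0.440872) = 1.082677
Hb / (g * T^2) = 1.66 / (9.81 * 10.0^2) = 1.66 / 981.0000 = 0.00169215
gamma_b = b - a * Hb/(g*T^2) = 1.082677 - 24.079991 * 0.00169215 = 1.041931
db = Hb / gamma_b = 1.66 / 1.041931
db = 1.5932 m

1.5932


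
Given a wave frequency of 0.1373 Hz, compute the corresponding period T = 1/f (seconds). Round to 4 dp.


T = 1 / f
T = 1 / 0.1373
T = 7.2833 s

7.2833


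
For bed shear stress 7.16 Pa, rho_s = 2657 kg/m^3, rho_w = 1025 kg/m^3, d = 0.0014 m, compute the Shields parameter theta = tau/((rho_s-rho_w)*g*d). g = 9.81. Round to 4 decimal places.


theta = tau / ((rho_s - rho_w) * g * d)
rho_s - rho_w = 2657 - 1025 = 1632
Denominator = 1632 * 9.81 * 0.0014 = 22.413888
theta = 7.16 / 22.413888
theta = 0.3194

0.3194


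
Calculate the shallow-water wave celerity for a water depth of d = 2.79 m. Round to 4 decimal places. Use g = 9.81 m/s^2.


Using the shallow-water approximation:
C = sqrt(g * d) = sqrt(9.81 * 2.79)
C = sqrt(27.3699)
C = 5.2316 m/s

5.2316


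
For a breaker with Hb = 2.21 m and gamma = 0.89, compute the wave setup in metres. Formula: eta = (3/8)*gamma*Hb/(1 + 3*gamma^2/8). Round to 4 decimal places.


eta = (3/8) * gamma * Hb / (1 + 3*gamma^2/8)
Numerator = (3/8) * 0.89 * 2.21 = 0.737587
Denominator = 1 + 3*0.89^2/8 = 1 + 0.297038 = 1.297038
eta = 0.737587 / 1.297038
eta = 0.5687 m

0.5687


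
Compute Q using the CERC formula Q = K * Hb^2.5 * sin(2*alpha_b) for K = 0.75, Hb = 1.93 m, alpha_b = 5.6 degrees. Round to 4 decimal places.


Q = K * Hb^2.5 * sin(2 * alpha_b)
Hb^2.5 = 1.93^2.5 = 5.174796
sin(2 * 5.6) = sin(11.2) = 0.194234
Q = 0.75 * 5.174796 * 0.194234
Q = 0.7538 m^3/s

0.7538


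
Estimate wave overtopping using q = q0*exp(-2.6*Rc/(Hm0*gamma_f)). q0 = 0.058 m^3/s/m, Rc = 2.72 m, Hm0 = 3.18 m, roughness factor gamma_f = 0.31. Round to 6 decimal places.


q = q0 * exp(-2.6 * Rc / (Hm0 * gamma_f))
Exponent = -2.6 * 2.72 / (3.18 * 0.31)
= -2.6 * 2.72 / 0.9858
= -7.173869
exp(-7.173869) = 0.000766
q = 0.058 * 0.000766
q = 0.000044 m^3/s/m

0.000044


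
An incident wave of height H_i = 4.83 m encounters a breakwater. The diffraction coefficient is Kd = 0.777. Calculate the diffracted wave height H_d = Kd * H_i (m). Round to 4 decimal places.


H_d = Kd * H_i
H_d = 0.777 * 4.83
H_d = 3.7529 m

3.7529


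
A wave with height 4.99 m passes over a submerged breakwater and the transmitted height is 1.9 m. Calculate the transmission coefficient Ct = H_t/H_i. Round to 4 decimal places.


Ct = H_t / H_i
Ct = 1.9 / 4.99
Ct = 0.3808

0.3808


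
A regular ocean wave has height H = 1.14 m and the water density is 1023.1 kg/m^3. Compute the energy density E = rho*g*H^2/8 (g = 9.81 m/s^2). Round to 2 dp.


E = (1/8) * rho * g * H^2
E = (1/8) * 1023.1 * 9.81 * 1.14^2
E = 0.125 * 1023.1 * 9.81 * 1.2996
E = 1630.45 J/m^2

1630.45


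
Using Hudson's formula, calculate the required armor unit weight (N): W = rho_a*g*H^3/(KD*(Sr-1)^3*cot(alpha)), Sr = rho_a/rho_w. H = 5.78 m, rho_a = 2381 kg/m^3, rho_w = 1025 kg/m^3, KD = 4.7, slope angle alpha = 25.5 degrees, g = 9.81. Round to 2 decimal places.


Sr = rho_a / rho_w = 2381 / 1025 = 2.322927
(Sr - 1) = 1.322927
(Sr - 1)^3 = 2.315301
cot(25.5) = 1 / tan(25.5) = 1 / 0.476976 = 2.096544
Numerator = 2381 * 9.81 * 5.78^3 = 4510367.3844
Denominator = 4.7 * 2.315301 * 2.096544 = 22.814409
W = 4510367.3844 / 22.814409
W = 197698.19 N

197698.19


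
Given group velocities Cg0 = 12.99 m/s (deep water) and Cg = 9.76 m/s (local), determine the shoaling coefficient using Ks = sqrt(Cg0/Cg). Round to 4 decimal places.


Ks = sqrt(Cg0 / Cg)
Ks = sqrt(12.99 / 9.76)
Ks = sqrt(1.3309)
Ks = 1.1537

1.1537


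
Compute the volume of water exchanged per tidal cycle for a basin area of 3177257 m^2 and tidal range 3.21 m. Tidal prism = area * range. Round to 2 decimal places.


Tidal prism = Area * Tidal range
P = 3177257 * 3.21
P = 10198994.97 m^3

10198994.97


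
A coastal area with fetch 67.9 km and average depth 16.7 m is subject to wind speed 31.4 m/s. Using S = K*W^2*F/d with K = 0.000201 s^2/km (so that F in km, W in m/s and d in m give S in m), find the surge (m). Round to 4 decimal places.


S = K * W^2 * F / d
W^2 = 31.4^2 = 985.96
S = 0.000201 * 985.96 * 67.9 / 16.7
Numerator = 0.000201 * 985.96 * 67.9 = 13.456283
S = 13.456283 / 16.7 = 0.8058 m

0.8058


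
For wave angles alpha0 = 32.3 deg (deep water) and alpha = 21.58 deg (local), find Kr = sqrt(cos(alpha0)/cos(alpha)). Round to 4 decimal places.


Kr = sqrt(cos(alpha0) / cos(alpha))
cos(32.3) = 0.845262
cos(21.58) = 0.929905
Kr = sqrt(0.845262 / 0.929905)
Kr = sqrt(0.908977)
Kr = 0.9534

0.9534


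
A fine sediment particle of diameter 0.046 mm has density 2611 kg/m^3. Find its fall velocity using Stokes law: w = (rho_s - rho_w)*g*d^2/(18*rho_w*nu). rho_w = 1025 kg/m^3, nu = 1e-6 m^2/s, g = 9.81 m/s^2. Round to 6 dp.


w = (rho_s - rho_w) * g * d^2 / (18 * rho_w * nu)
d = 0.046 mm = 0.000046 m
rho_s - rho_w = 2611 - 1025 = 1586
Numerator = 1586 * 9.81 * (0.000046)^2 = 0.000032922125
Denominator = 18 * 1025 * 1e-6 = 0.018450
w = 0.001784 m/s

0.001784


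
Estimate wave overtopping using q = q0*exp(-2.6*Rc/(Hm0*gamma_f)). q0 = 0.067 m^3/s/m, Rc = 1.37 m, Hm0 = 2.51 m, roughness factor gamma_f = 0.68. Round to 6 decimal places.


q = q0 * exp(-2.6 * Rc / (Hm0 * gamma_f))
Exponent = -2.6 * 1.37 / (2.51 * 0.68)
= -2.6 * 1.37 / 1.7068
= -2.086946
exp(-2.086946) = 0.124065
q = 0.067 * 0.124065
q = 0.008312 m^3/s/m

0.008312


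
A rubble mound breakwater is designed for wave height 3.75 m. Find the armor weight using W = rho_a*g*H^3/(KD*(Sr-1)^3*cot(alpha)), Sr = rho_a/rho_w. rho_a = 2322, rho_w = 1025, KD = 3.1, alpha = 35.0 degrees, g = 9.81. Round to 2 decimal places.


Sr = rho_a / rho_w = 2322 / 1025 = 2.265366
(Sr - 1) = 1.265366
(Sr - 1)^3 = 2.026041
cot(35.0) = 1 / tan(35.0) = 1 / 0.700208 = 1.428148
Numerator = 2322 * 9.81 * 3.75^3 = 1201226.8359
Denominator = 3.1 * 2.026041 * 1.428148 = 8.969810
W = 1201226.8359 / 8.969810
W = 133918.87 N

133918.87


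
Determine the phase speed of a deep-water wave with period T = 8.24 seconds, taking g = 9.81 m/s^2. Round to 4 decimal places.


We use the deep-water celerity formula:
C = g * T / (2 * pi)
C = 9.81 * 8.24 / (2 * 3.14159...)
C = 80.834400 / 6.283185
C = 12.8652 m/s

12.8652


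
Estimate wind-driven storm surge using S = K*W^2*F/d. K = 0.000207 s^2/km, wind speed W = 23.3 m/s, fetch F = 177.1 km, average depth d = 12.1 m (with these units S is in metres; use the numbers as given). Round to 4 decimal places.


S = K * W^2 * F / d
W^2 = 23.3^2 = 542.89
S = 0.000207 * 542.89 * 177.1 / 12.1
Numerator = 0.000207 * 542.89 * 177.1 = 19.902185
S = 19.902185 / 12.1 = 1.6448 m

1.6448


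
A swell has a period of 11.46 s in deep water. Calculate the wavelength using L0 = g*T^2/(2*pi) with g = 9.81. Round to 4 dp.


L0 = g * T^2 / (2 * pi)
L0 = 9.81 * 11.46^2 / (2 * pi)
L0 = 9.81 * 131.3316 / 6.28319
L0 = 1288.3630 / 6.28319
L0 = 205.0493 m

205.0493


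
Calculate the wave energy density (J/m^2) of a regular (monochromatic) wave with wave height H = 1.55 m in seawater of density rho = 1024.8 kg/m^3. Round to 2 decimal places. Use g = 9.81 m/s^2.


E = (1/8) * rho * g * H^2
E = (1/8) * 1024.8 * 9.81 * 1.55^2
E = 0.125 * 1024.8 * 9.81 * 2.4025
E = 3019.13 J/m^2

3019.13


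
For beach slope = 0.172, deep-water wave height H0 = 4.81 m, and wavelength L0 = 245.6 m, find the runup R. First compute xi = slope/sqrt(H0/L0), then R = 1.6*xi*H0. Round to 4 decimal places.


xi = slope / sqrt(H0/L0)
H0/L0 = 4.81/245.6 = 0.019585
sqrt(0.019585) = 0.139945
xi = 0.172 / 0.139945 = 1.229052
R = 1.6 * xi * H0 = 1.6 * 1.229052 * 4.81
R = 9.4588 m

9.4588


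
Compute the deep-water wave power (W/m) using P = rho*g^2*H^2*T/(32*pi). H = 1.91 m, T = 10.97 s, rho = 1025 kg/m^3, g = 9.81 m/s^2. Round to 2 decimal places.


P = rho * g^2 * H^2 * T / (32 * pi)
P = 1025 * 9.81^2 * 1.91^2 * 10.97 / (32 * pi)
P = 1025 * 96.2361 * 3.6481 * 10.97 / 100.53096
P = 39267.69 W/m

39267.69


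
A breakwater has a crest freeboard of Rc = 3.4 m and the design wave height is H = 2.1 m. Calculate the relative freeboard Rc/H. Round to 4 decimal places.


Relative freeboard = Rc / H
= 3.4 / 2.1
= 1.6190

1.6190


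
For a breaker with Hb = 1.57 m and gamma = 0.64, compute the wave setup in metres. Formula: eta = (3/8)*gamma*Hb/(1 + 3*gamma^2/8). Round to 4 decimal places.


eta = (3/8) * gamma * Hb / (1 + 3*gamma^2/8)
Numerator = (3/8) * 0.64 * 1.57 = 0.376800
Denominator = 1 + 3*0.64^2/8 = 1 + 0.153600 = 1.153600
eta = 0.376800 / 1.153600
eta = 0.3266 m

0.3266


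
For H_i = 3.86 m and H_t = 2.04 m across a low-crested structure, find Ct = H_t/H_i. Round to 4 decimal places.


Ct = H_t / H_i
Ct = 2.04 / 3.86
Ct = 0.5285

0.5285


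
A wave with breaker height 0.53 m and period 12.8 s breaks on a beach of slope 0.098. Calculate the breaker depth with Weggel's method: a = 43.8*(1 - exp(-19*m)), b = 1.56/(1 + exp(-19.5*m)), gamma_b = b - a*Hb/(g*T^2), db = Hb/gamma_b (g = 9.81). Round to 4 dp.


a = 43.8 * (1 - exp(-19 * m))
exp(-19 * 0.098) = exp(-1.8620) = 0.155362
a = 43.8 * (1 - 0.155362) = 36.995162
b = 1.56 / (1 + exp(-19.5 * m))
exp(-19.5 * 0.098) = exp(-1.9110) = 0.147932
b = 1.56 / (1 + 0.147932) = 1.358965
Hb / (g * T^2) = 0.53 / (9.81 * 12.8^2) = 0.53 / 1607.2704 = 0.00032975
gamma_b = b - a * Hb/(g*T^2) = 1.358965 - 36.995162 * 0.00032975 = 1.346766
db = Hb / gamma_b = 0.53 / 1.346766
db = 0.3935 m

0.3935


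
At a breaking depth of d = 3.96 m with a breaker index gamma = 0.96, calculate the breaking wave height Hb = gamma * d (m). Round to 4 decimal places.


Hb = gamma * d
Hb = 0.96 * 3.96
Hb = 3.8016 m

3.8016


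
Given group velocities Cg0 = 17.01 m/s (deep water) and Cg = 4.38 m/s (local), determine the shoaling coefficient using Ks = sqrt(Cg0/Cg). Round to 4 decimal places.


Ks = sqrt(Cg0 / Cg)
Ks = sqrt(17.01 / 4.38)
Ks = sqrt(3.8836)
Ks = 1.9707

1.9707


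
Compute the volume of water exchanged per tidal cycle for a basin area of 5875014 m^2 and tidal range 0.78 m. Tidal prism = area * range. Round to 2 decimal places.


Tidal prism = Area * Tidal range
P = 5875014 * 0.78
P = 4582510.92 m^3

4582510.92


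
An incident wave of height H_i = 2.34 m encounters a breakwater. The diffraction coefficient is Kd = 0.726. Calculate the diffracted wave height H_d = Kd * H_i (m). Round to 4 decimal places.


H_d = Kd * H_i
H_d = 0.726 * 2.34
H_d = 1.6988 m

1.6988


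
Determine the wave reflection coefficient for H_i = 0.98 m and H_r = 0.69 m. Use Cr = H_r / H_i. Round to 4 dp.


Cr = H_r / H_i
Cr = 0.69 / 0.98
Cr = 0.7041

0.7041


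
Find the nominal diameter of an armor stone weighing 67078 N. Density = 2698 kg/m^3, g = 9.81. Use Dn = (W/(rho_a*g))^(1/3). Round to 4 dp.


V = W / (rho_a * g)
V = 67078 / (2698 * 9.81)
V = 67078 / 26467.38
V = 2.534365 m^3
Dn = V^(1/3) = 2.534365^(1/3)
Dn = 1.3634 m

1.3634


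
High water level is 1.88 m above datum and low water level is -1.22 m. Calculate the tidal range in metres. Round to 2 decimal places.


Tidal range = High water - Low water
Tidal range = 1.88 - (-1.22)
Tidal range = 3.10 m

3.10


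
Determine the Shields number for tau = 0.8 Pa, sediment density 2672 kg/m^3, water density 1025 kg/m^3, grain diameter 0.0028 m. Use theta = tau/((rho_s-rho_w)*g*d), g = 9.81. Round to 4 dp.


theta = tau / ((rho_s - rho_w) * g * d)
rho_s - rho_w = 2672 - 1025 = 1647
Denominator = 1647 * 9.81 * 0.0028 = 45.239796
theta = 0.8 / 45.239796
theta = 0.0177

0.0177


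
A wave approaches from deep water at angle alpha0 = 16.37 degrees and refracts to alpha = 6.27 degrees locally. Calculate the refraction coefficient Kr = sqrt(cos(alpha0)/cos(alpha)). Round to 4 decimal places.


Kr = sqrt(cos(alpha0) / cos(alpha))
cos(16.37) = 0.959462
cos(6.27) = 0.994018
Kr = sqrt(0.959462 / 0.994018)
Kr = sqrt(0.965235)
Kr = 0.9825

0.9825


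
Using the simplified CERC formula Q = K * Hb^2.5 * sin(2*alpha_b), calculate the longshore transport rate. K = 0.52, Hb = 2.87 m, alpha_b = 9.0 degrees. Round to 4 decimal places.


Q = K * Hb^2.5 * sin(2 * alpha_b)
Hb^2.5 = 2.87^2.5 = 13.954194
sin(2 * 9.0) = sin(18.0) = 0.309017
Q = 0.52 * 13.954194 * 0.309017
Q = 2.2423 m^3/s

2.2423


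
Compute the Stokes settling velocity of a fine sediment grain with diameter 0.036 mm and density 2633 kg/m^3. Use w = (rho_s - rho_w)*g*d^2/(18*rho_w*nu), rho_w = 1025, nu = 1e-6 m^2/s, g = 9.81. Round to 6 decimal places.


w = (rho_s - rho_w) * g * d^2 / (18 * rho_w * nu)
d = 0.036 mm = 0.000036 m
rho_s - rho_w = 2633 - 1025 = 1608
Numerator = 1608 * 9.81 * (0.000036)^2 = 0.000020443726
Denominator = 18 * 1025 * 1e-6 = 0.018450
w = 0.001108 m/s

0.001108


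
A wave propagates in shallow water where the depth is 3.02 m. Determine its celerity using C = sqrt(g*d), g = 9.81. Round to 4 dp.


Using the shallow-water approximation:
C = sqrt(g * d) = sqrt(9.81 * 3.02)
C = sqrt(29.6262)
C = 5.4430 m/s

5.4430


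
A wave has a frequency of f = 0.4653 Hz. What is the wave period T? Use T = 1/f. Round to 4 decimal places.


T = 1 / f
T = 1 / 0.4653
T = 2.1492 s

2.1492


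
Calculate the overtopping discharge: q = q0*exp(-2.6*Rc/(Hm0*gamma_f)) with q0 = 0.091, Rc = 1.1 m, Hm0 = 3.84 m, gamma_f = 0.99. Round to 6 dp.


q = q0 * exp(-2.6 * Rc / (Hm0 * gamma_f))
Exponent = -2.6 * 1.1 / (3.84 * 0.99)
= -2.6 * 1.1 / 3.8016
= -0.752315
exp(-0.752315) = 0.471274
q = 0.091 * 0.471274
q = 0.042886 m^3/s/m

0.042886


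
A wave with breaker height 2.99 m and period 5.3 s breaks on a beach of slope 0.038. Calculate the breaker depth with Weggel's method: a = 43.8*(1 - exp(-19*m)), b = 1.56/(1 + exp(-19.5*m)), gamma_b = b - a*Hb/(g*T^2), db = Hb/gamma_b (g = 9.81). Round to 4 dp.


a = 43.8 * (1 - exp(-19 * m))
exp(-19 * 0.038) = exp(-0.7220) = 0.485780
a = 43.8 * (1 - 0.485780) = 22.522848
b = 1.56 / (1 + exp(-19.5 * m))
exp(-19.5 * 0.038) = exp(-0.7410) = 0.476637
b = 1.56 / (1 + 0.476637) = 1.056455
Hb / (g * T^2) = 2.99 / (9.81 * 5.3^2) = 2.99 / 275.5629 = 0.01085052
gamma_b = b - a * Hb/(g*T^2) = 1.056455 - 22.522848 * 0.01085052 = 0.812070
db = Hb / gamma_b = 2.99 / 0.812070
db = 3.6819 m

3.6819


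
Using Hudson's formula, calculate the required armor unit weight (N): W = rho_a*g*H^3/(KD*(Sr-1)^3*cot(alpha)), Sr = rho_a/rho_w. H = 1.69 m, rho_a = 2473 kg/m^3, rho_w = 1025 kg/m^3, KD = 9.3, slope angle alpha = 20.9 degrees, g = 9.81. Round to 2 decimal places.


Sr = rho_a / rho_w = 2473 / 1025 = 2.412683
(Sr - 1) = 1.412683
(Sr - 1)^3 = 2.819253
cot(20.9) = 1 / tan(20.9) = 1 / 0.381863 = 2.618741
Numerator = 2473 * 9.81 * 1.69^3 = 117099.0138
Denominator = 9.3 * 2.819253 * 2.618741 = 68.660918
W = 117099.0138 / 68.660918
W = 1705.47 N

1705.47


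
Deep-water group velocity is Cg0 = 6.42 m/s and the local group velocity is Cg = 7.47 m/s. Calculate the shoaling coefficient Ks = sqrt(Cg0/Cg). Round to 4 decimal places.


Ks = sqrt(Cg0 / Cg)
Ks = sqrt(6.42 / 7.47)
Ks = sqrt(0.8594)
Ks = 0.9271

0.9271


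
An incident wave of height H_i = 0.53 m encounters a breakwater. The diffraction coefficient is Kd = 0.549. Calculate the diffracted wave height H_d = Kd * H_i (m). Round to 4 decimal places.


H_d = Kd * H_i
H_d = 0.549 * 0.53
H_d = 0.2910 m

0.2910


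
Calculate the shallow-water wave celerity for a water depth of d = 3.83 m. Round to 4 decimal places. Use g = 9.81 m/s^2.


Using the shallow-water approximation:
C = sqrt(g * d) = sqrt(9.81 * 3.83)
C = sqrt(37.5723)
C = 6.1296 m/s

6.1296


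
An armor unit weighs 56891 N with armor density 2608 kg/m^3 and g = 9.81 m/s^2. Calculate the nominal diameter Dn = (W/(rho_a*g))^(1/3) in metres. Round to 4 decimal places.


V = W / (rho_a * g)
V = 56891 / (2608 * 9.81)
V = 56891 / 25584.48
V = 2.223653 m^3
Dn = V^(1/3) = 2.223653^(1/3)
Dn = 1.3052 m

1.3052


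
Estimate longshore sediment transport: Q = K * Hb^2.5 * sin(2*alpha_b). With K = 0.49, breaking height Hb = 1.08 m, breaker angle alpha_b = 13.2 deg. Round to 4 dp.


Q = K * Hb^2.5 * sin(2 * alpha_b)
Hb^2.5 = 1.08^2.5 = 1.212158
sin(2 * 13.2) = sin(26.4) = 0.444635
Q = 0.49 * 1.212158 * 0.444635
Q = 0.2641 m^3/s

0.2641


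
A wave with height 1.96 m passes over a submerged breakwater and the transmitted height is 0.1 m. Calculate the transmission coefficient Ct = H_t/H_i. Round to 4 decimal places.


Ct = H_t / H_i
Ct = 0.1 / 1.96
Ct = 0.0510

0.0510


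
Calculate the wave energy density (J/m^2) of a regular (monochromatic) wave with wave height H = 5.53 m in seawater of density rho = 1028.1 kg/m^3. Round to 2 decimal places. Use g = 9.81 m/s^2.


E = (1/8) * rho * g * H^2
E = (1/8) * 1028.1 * 9.81 * 5.53^2
E = 0.125 * 1028.1 * 9.81 * 30.5809
E = 38553.57 J/m^2

38553.57


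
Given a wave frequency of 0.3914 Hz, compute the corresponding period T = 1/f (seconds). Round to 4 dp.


T = 1 / f
T = 1 / 0.3914
T = 2.5549 s

2.5549


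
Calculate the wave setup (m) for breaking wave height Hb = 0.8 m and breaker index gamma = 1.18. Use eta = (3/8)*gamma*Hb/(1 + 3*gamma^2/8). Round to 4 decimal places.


eta = (3/8) * gamma * Hb / (1 + 3*gamma^2/8)
Numerator = (3/8) * 1.18 * 0.8 = 0.354000
Denominator = 1 + 3*1.18^2/8 = 1 + 0.522150 = 1.522150
eta = 0.354000 / 1.522150
eta = 0.2326 m

0.2326


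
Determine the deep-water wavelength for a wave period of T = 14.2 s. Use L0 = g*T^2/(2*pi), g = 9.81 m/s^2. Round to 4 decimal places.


L0 = g * T^2 / (2 * pi)
L0 = 9.81 * 14.2^2 / (2 * pi)
L0 = 9.81 * 201.6400 / 6.28319
L0 = 1978.0884 / 6.28319
L0 = 314.8225 m

314.8225


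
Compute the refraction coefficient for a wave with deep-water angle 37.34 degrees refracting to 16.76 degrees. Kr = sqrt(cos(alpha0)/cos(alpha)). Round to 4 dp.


Kr = sqrt(cos(alpha0) / cos(alpha))
cos(37.34) = 0.795050
cos(16.76) = 0.957521
Kr = sqrt(0.795050 / 0.957521)
Kr = sqrt(0.830321)
Kr = 0.9112

0.9112


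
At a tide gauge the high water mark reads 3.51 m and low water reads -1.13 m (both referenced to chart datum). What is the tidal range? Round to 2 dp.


Tidal range = High water - Low water
Tidal range = 3.51 - (-1.13)
Tidal range = 4.64 m

4.64


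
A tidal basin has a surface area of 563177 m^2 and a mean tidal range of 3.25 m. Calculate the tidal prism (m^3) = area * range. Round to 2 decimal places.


Tidal prism = Area * Tidal range
P = 563177 * 3.25
P = 1830325.25 m^3

1830325.25


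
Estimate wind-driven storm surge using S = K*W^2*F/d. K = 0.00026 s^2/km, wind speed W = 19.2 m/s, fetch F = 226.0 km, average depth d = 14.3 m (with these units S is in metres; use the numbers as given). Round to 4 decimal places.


S = K * W^2 * F / d
W^2 = 19.2^2 = 368.64
S = 0.00026 * 368.64 * 226.0 / 14.3
Numerator = 0.00026 * 368.64 * 226.0 = 21.661286
S = 21.661286 / 14.3 = 1.5148 m

1.5148


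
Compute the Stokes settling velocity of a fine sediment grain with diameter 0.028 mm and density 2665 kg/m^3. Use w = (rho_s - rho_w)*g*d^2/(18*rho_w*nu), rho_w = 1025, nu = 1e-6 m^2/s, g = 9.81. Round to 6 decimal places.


w = (rho_s - rho_w) * g * d^2 / (18 * rho_w * nu)
d = 0.028 mm = 0.000028 m
rho_s - rho_w = 2665 - 1025 = 1640
Numerator = 1640 * 9.81 * (0.000028)^2 = 0.000012613306
Denominator = 18 * 1025 * 1e-6 = 0.018450
w = 0.000684 m/s

0.000684


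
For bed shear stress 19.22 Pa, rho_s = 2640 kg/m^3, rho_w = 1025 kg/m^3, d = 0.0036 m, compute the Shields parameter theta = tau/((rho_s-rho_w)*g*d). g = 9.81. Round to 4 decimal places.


theta = tau / ((rho_s - rho_w) * g * d)
rho_s - rho_w = 2640 - 1025 = 1615
Denominator = 1615 * 9.81 * 0.0036 = 57.035340
theta = 19.22 / 57.035340
theta = 0.3370

0.3370


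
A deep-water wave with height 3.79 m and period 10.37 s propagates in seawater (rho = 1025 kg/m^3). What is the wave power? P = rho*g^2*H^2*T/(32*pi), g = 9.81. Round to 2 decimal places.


P = rho * g^2 * H^2 * T / (32 * pi)
P = 1025 * 9.81^2 * 3.79^2 * 10.37 / (32 * pi)
P = 1025 * 96.2361 * 14.3641 * 10.37 / 100.53096
P = 146156.86 W/m

146156.86


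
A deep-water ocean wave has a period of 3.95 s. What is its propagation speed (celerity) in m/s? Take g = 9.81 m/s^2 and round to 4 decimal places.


We use the deep-water celerity formula:
C = g * T / (2 * pi)
C = 9.81 * 3.95 / (2 * 3.14159...)
C = 38.749500 / 6.283185
C = 6.1672 m/s

6.1672


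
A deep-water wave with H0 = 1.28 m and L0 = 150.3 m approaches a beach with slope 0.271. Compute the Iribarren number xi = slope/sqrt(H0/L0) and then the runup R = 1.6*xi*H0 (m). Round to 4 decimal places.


xi = slope / sqrt(H0/L0)
H0/L0 = 1.28/150.3 = 0.008516
sqrt(0.008516) = 0.092284
xi = 0.271 / 0.092284 = 2.936593
R = 1.6 * xi * H0 = 1.6 * 2.936593 * 1.28
R = 6.0141 m

6.0141


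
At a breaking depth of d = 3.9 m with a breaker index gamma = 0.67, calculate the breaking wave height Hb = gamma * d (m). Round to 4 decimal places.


Hb = gamma * d
Hb = 0.67 * 3.9
Hb = 2.6130 m

2.6130


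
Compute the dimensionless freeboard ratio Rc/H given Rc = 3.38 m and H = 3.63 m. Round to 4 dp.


Relative freeboard = Rc / H
= 3.38 / 3.63
= 0.9311

0.9311


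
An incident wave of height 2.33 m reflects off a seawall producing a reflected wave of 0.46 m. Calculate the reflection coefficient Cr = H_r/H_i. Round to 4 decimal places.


Cr = H_r / H_i
Cr = 0.46 / 2.33
Cr = 0.1974

0.1974


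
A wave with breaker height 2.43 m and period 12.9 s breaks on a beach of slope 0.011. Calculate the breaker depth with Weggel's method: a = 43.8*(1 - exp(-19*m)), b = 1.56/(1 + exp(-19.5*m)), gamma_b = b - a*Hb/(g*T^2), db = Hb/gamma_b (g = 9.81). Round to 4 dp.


a = 43.8 * (1 - exp(-19 * m))
exp(-19 * 0.011) = exp(-0.2090) = 0.811395
a = 43.8 * (1 - 0.811395) = 8.260889
b = 1.56 / (1 + exp(-19.5 * m))
exp(-19.5 * 0.011) = exp(-0.2145) = 0.806945
b = 1.56 / (1 + 0.806945) = 0.863336
Hb / (g * T^2) = 2.43 / (9.81 * 12.9^2) = 2.43 / 1632.4821 = 0.00148853
gamma_b = b - a * Hb/(g*T^2) = 0.863336 - 8.260889 * 0.00148853 = 0.851039
db = Hb / gamma_b = 2.43 / 0.851039
db = 2.8553 m

2.8553


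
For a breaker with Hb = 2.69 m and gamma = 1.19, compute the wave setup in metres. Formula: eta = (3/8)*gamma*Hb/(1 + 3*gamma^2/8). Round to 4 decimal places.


eta = (3/8) * gamma * Hb / (1 + 3*gamma^2/8)
Numerator = (3/8) * 1.19 * 2.69 = 1.200412
Denominator = 1 + 3*1.19^2/8 = 1 + 0.531038 = 1.531038
eta = 1.200412 / 1.531038
eta = 0.7841 m

0.7841


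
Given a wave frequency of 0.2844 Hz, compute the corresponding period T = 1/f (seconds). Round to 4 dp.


T = 1 / f
T = 1 / 0.2844
T = 3.5162 s

3.5162


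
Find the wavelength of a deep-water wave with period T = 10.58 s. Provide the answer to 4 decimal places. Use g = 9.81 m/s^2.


L0 = g * T^2 / (2 * pi)
L0 = 9.81 * 10.58^2 / (2 * pi)
L0 = 9.81 * 111.9364 / 6.28319
L0 = 1098.0961 / 6.28319
L0 = 174.7674 m

174.7674


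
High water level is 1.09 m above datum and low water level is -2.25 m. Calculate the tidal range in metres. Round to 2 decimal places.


Tidal range = High water - Low water
Tidal range = 1.09 - (-2.25)
Tidal range = 3.34 m

3.34


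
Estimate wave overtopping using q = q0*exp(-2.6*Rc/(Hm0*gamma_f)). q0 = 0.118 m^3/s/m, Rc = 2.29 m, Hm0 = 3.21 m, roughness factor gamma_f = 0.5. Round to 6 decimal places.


q = q0 * exp(-2.6 * Rc / (Hm0 * gamma_f))
Exponent = -2.6 * 2.29 / (3.21 * 0.5)
= -2.6 * 2.29 / 1.6050
= -3.709657
exp(-3.709657) = 0.024486
q = 0.118 * 0.024486
q = 0.002889 m^3/s/m

0.002889


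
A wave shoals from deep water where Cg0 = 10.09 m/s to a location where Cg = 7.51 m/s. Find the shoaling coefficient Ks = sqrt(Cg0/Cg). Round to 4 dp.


Ks = sqrt(Cg0 / Cg)
Ks = sqrt(10.09 / 7.51)
Ks = sqrt(1.3435)
Ks = 1.1591

1.1591


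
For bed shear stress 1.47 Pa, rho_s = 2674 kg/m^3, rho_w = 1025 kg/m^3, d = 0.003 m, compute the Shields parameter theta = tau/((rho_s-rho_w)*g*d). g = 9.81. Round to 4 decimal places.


theta = tau / ((rho_s - rho_w) * g * d)
rho_s - rho_w = 2674 - 1025 = 1649
Denominator = 1649 * 9.81 * 0.003 = 48.530070
theta = 1.47 / 48.530070
theta = 0.0303

0.0303


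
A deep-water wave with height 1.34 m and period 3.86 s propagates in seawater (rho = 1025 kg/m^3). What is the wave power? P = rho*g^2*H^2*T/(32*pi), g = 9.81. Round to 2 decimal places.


P = rho * g^2 * H^2 * T / (32 * pi)
P = 1025 * 9.81^2 * 1.34^2 * 3.86 / (32 * pi)
P = 1025 * 96.2361 * 1.7956 * 3.86 / 100.53096
P = 6800.78 W/m

6800.78


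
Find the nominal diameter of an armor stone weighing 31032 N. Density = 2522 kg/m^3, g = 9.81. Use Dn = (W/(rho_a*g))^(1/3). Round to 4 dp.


V = W / (rho_a * g)
V = 31032 / (2522 * 9.81)
V = 31032 / 24740.82
V = 1.254283 m^3
Dn = V^(1/3) = 1.254283^(1/3)
Dn = 1.0784 m

1.0784


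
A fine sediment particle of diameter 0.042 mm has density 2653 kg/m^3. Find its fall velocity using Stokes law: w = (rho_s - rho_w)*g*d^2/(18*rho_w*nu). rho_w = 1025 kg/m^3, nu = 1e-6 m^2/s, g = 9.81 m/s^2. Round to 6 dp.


w = (rho_s - rho_w) * g * d^2 / (18 * rho_w * nu)
d = 0.042 mm = 0.000042 m
rho_s - rho_w = 2653 - 1025 = 1628
Numerator = 1628 * 9.81 * (0.000042)^2 = 0.000028172280
Denominator = 18 * 1025 * 1e-6 = 0.018450
w = 0.001527 m/s

0.001527


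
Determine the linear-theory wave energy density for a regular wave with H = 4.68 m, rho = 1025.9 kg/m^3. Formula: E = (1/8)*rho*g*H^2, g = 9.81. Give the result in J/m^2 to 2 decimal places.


E = (1/8) * rho * g * H^2
E = (1/8) * 1025.9 * 9.81 * 4.68^2
E = 0.125 * 1025.9 * 9.81 * 21.9024
E = 27553.44 J/m^2

27553.44


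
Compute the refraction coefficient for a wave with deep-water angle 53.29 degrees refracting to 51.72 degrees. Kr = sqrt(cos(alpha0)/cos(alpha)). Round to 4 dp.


Kr = sqrt(cos(alpha0) / cos(alpha))
cos(53.29) = 0.597765
cos(51.72) = 0.619505
Kr = sqrt(0.597765 / 0.619505)
Kr = sqrt(0.964907)
Kr = 0.9823

0.9823


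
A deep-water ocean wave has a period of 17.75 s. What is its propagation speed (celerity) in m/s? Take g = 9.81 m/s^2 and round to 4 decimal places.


We use the deep-water celerity formula:
C = g * T / (2 * pi)
C = 9.81 * 17.75 / (2 * 3.14159...)
C = 174.127500 / 6.283185
C = 27.7133 m/s

27.7133


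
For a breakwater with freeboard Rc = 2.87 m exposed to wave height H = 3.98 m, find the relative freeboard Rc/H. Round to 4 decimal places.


Relative freeboard = Rc / H
= 2.87 / 3.98
= 0.7211

0.7211


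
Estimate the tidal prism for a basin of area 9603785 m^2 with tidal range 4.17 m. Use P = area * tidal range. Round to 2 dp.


Tidal prism = Area * Tidal range
P = 9603785 * 4.17
P = 40047783.45 m^3

40047783.45


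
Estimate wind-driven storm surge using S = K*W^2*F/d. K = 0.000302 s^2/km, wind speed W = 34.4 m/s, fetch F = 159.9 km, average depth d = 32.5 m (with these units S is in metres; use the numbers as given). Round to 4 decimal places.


S = K * W^2 * F / d
W^2 = 34.4^2 = 1183.36
S = 0.000302 * 1183.36 * 159.9 / 32.5
Numerator = 0.000302 * 1183.36 * 159.9 = 57.144218
S = 57.144218 / 32.5 = 1.7583 m

1.7583


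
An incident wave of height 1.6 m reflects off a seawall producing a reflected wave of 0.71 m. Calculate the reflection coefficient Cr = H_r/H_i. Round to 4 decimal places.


Cr = H_r / H_i
Cr = 0.71 / 1.6
Cr = 0.4438

0.4438


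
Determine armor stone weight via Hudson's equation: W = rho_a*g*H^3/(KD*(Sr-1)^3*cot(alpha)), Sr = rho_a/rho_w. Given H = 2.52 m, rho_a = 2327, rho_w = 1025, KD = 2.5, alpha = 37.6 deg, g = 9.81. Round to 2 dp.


Sr = rho_a / rho_w = 2327 / 1025 = 2.270244
(Sr - 1) = 1.270244
(Sr - 1)^3 = 2.049563
cot(37.6) = 1 / tan(37.6) = 1 / 0.770104 = 1.298526
Numerator = 2327 * 9.81 * 2.52^3 = 365314.5862
Denominator = 2.5 * 2.049563 * 1.298526 = 6.653531
W = 365314.5862 / 6.653531
W = 54905.37 N

54905.37


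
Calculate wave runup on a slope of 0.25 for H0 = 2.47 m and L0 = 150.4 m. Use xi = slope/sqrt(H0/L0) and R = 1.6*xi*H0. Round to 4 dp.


xi = slope / sqrt(H0/L0)
H0/L0 = 2.47/150.4 = 0.016423
sqrt(0.016423) = 0.128152
xi = 0.25 / 0.128152 = 1.950812
R = 1.6 * xi * H0 = 1.6 * 1.950812 * 2.47
R = 7.7096 m

7.7096


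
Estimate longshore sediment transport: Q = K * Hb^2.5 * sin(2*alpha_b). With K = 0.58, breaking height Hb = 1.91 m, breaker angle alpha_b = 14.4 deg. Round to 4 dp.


Q = K * Hb^2.5 * sin(2 * alpha_b)
Hb^2.5 = 1.91^2.5 = 5.041775
sin(2 * 14.4) = sin(28.8) = 0.481754
Q = 0.58 * 5.041775 * 0.481754
Q = 1.4088 m^3/s

1.4088


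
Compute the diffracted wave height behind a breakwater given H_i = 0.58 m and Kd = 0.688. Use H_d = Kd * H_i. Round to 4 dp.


H_d = Kd * H_i
H_d = 0.688 * 0.58
H_d = 0.3990 m

0.3990


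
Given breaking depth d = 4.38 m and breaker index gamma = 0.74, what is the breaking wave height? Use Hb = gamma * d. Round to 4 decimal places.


Hb = gamma * d
Hb = 0.74 * 4.38
Hb = 3.2412 m

3.2412


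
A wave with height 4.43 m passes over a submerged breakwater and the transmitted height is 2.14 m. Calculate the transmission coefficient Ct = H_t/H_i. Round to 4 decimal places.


Ct = H_t / H_i
Ct = 2.14 / 4.43
Ct = 0.4831

0.4831


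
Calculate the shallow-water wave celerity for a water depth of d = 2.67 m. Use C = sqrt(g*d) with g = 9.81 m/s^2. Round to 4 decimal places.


Using the shallow-water approximation:
C = sqrt(g * d) = sqrt(9.81 * 2.67)
C = sqrt(26.1927)
C = 5.1179 m/s

5.1179


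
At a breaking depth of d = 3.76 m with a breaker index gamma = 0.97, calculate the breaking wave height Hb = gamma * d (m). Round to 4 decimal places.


Hb = gamma * d
Hb = 0.97 * 3.76
Hb = 3.6472 m

3.6472


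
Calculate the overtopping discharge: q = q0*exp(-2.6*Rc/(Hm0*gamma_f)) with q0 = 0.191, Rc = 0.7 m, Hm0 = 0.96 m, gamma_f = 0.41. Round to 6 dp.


q = q0 * exp(-2.6 * Rc / (Hm0 * gamma_f))
Exponent = -2.6 * 0.7 / (0.96 * 0.41)
= -2.6 * 0.7 / 0.3936
= -4.623984
exp(-4.623984) = 0.009814
q = 0.191 * 0.009814
q = 0.001874 m^3/s/m

0.001874


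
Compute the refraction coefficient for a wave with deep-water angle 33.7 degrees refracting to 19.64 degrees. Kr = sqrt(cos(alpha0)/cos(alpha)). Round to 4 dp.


Kr = sqrt(cos(alpha0) / cos(alpha))
cos(33.7) = 0.831954
cos(19.64) = 0.941823
Kr = sqrt(0.831954 / 0.941823)
Kr = sqrt(0.883344)
Kr = 0.9399

0.9399


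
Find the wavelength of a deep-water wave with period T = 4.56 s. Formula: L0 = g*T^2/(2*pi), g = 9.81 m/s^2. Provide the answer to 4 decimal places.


L0 = g * T^2 / (2 * pi)
L0 = 9.81 * 4.56^2 / (2 * pi)
L0 = 9.81 * 20.7936 / 6.28319
L0 = 203.9852 / 6.28319
L0 = 32.4653 m

32.4653


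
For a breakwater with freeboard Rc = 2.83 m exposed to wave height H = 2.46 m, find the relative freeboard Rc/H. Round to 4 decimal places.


Relative freeboard = Rc / H
= 2.83 / 2.46
= 1.1504

1.1504


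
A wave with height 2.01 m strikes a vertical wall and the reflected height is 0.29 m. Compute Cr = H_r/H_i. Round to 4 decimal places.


Cr = H_r / H_i
Cr = 0.29 / 2.01
Cr = 0.1443

0.1443


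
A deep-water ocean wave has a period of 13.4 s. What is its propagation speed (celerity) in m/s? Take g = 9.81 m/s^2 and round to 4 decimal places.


We use the deep-water celerity formula:
C = g * T / (2 * pi)
C = 9.81 * 13.4 / (2 * 3.14159...)
C = 131.454000 / 6.283185
C = 20.9216 m/s

20.9216


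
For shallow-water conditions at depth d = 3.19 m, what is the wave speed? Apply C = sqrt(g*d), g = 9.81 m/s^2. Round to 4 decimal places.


Using the shallow-water approximation:
C = sqrt(g * d) = sqrt(9.81 * 3.19)
C = sqrt(31.2939)
C = 5.5941 m/s

5.5941


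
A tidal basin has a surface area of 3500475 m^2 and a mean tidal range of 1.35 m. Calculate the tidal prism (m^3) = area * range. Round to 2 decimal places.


Tidal prism = Area * Tidal range
P = 3500475 * 1.35
P = 4725641.25 m^3

4725641.25


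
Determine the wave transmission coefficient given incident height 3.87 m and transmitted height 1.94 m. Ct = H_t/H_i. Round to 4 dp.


Ct = H_t / H_i
Ct = 1.94 / 3.87
Ct = 0.5013

0.5013


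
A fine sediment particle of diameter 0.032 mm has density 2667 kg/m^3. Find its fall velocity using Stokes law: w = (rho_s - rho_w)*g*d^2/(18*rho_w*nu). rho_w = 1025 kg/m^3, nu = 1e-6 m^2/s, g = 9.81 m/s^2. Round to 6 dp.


w = (rho_s - rho_w) * g * d^2 / (18 * rho_w * nu)
d = 0.032 mm = 0.000032 m
rho_s - rho_w = 2667 - 1025 = 1642
Numerator = 1642 * 9.81 * (0.000032)^2 = 0.000016494612
Denominator = 18 * 1025 * 1e-6 = 0.018450
w = 0.000894 m/s

0.000894


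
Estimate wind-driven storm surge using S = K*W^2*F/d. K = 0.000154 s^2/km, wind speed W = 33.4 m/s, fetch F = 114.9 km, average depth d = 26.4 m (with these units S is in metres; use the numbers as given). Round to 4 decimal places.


S = K * W^2 * F / d
W^2 = 33.4^2 = 1115.56
S = 0.000154 * 1115.56 * 114.9 / 26.4
Numerator = 0.000154 * 1115.56 * 114.9 = 19.739388
S = 19.739388 / 26.4 = 0.7477 m

0.7477


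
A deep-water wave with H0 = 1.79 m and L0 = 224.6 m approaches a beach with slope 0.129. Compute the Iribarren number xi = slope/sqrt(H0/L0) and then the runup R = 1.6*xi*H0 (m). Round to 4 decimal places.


xi = slope / sqrt(H0/L0)
H0/L0 = 1.79/224.6 = 0.007970
sqrt(0.007970) = 0.089273
xi = 0.129 / 0.089273 = 1.445001
R = 1.6 * xi * H0 = 1.6 * 1.445001 * 1.79
R = 4.1385 m

4.1385


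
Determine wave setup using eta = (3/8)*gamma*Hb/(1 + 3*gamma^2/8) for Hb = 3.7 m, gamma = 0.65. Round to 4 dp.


eta = (3/8) * gamma * Hb / (1 + 3*gamma^2/8)
Numerator = (3/8) * 0.65 * 3.7 = 0.901875
Denominator = 1 + 3*0.65^2/8 = 1 + 0.158438 = 1.158438
eta = 0.901875 / 1.158438
eta = 0.7785 m

0.7785


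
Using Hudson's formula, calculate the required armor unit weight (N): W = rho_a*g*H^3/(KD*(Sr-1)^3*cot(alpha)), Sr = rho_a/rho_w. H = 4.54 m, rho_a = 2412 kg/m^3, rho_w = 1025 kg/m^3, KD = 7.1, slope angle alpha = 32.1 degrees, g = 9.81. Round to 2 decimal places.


Sr = rho_a / rho_w = 2412 / 1025 = 2.353171
(Sr - 1) = 1.353171
(Sr - 1)^3 = 2.477752
cot(32.1) = 1 / tan(32.1) = 1 / 0.627299 = 1.594137
Numerator = 2412 * 9.81 * 4.54^3 = 2214184.8221
Denominator = 7.1 * 2.477752 * 1.594137 = 28.044110
W = 2214184.8221 / 28.044110
W = 78953.65 N

78953.65


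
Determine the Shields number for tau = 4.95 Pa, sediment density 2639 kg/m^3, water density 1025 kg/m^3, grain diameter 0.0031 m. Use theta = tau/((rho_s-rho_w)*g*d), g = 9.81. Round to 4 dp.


theta = tau / ((rho_s - rho_w) * g * d)
rho_s - rho_w = 2639 - 1025 = 1614
Denominator = 1614 * 9.81 * 0.0031 = 49.083354
theta = 4.95 / 49.083354
theta = 0.1008

0.1008


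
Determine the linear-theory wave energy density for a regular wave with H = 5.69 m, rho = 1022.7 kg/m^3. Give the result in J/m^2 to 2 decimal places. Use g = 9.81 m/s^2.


E = (1/8) * rho * g * H^2
E = (1/8) * 1022.7 * 9.81 * 5.69^2
E = 0.125 * 1022.7 * 9.81 * 32.3761
E = 40602.41 J/m^2

40602.41


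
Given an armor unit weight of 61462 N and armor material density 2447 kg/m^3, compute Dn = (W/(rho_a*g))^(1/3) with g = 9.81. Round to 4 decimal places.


V = W / (rho_a * g)
V = 61462 / (2447 * 9.81)
V = 61462 / 24005.07
V = 2.560376 m^3
Dn = V^(1/3) = 2.560376^(1/3)
Dn = 1.3680 m

1.3680


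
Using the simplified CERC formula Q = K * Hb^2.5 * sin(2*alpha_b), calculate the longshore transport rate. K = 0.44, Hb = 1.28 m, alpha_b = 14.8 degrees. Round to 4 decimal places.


Q = K * Hb^2.5 * sin(2 * alpha_b)
Hb^2.5 = 1.28^2.5 = 1.853638
sin(2 * 14.8) = sin(29.6) = 0.493942
Q = 0.44 * 1.853638 * 0.493942
Q = 0.4029 m^3/s

0.4029


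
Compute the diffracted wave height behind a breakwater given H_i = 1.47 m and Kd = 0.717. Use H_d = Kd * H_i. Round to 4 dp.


H_d = Kd * H_i
H_d = 0.717 * 1.47
H_d = 1.0540 m

1.0540


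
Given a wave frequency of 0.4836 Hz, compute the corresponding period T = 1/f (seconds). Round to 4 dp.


T = 1 / f
T = 1 / 0.4836
T = 2.0678 s

2.0678


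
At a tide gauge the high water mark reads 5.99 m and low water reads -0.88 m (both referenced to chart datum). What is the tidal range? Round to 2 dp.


Tidal range = High water - Low water
Tidal range = 5.99 - (-0.88)
Tidal range = 6.87 m

6.87
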